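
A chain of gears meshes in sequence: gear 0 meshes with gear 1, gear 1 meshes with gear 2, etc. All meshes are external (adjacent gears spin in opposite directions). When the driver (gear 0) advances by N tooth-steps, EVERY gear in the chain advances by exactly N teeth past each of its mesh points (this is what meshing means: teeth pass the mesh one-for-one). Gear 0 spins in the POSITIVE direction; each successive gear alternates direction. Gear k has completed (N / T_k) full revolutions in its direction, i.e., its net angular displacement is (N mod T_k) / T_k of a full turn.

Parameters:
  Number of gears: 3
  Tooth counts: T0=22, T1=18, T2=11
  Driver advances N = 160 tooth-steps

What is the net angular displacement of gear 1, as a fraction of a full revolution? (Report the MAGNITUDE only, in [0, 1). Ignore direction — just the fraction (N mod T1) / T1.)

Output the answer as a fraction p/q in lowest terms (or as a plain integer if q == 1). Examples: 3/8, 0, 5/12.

Answer: 8/9

Derivation:
Chain of 3 gears, tooth counts: [22, 18, 11]
  gear 0: T0=22, direction=positive, advance = 160 mod 22 = 6 teeth = 6/22 turn
  gear 1: T1=18, direction=negative, advance = 160 mod 18 = 16 teeth = 16/18 turn
  gear 2: T2=11, direction=positive, advance = 160 mod 11 = 6 teeth = 6/11 turn
Gear 1: 160 mod 18 = 16
Fraction = 16 / 18 = 8/9 (gcd(16,18)=2) = 8/9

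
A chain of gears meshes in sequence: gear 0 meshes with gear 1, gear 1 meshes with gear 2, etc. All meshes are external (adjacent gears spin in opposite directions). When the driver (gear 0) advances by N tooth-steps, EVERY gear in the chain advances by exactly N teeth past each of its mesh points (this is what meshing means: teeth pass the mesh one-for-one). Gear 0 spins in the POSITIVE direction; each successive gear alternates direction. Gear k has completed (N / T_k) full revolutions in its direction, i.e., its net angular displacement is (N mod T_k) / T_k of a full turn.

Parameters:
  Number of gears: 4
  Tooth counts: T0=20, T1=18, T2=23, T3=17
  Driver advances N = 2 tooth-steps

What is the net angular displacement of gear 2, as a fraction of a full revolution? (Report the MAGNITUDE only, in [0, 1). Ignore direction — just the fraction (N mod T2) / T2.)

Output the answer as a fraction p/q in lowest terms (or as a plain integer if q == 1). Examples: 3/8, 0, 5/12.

Chain of 4 gears, tooth counts: [20, 18, 23, 17]
  gear 0: T0=20, direction=positive, advance = 2 mod 20 = 2 teeth = 2/20 turn
  gear 1: T1=18, direction=negative, advance = 2 mod 18 = 2 teeth = 2/18 turn
  gear 2: T2=23, direction=positive, advance = 2 mod 23 = 2 teeth = 2/23 turn
  gear 3: T3=17, direction=negative, advance = 2 mod 17 = 2 teeth = 2/17 turn
Gear 2: 2 mod 23 = 2
Fraction = 2 / 23 = 2/23 (gcd(2,23)=1) = 2/23

Answer: 2/23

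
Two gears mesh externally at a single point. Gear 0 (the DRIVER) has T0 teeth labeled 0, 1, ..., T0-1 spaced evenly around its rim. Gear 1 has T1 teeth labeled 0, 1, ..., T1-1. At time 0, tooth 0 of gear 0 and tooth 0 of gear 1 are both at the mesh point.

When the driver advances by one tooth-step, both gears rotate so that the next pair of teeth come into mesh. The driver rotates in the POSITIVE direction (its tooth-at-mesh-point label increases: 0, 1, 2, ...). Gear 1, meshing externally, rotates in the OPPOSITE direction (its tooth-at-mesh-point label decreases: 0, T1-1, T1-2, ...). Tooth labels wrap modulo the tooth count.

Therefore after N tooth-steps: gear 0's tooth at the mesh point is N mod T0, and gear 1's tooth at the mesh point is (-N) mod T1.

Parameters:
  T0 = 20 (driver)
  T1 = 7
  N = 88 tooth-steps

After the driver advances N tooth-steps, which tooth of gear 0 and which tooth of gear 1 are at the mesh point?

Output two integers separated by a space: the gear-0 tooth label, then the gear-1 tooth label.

Gear 0 (driver, T0=20): tooth at mesh = N mod T0
  88 = 4 * 20 + 8, so 88 mod 20 = 8
  gear 0 tooth = 8
Gear 1 (driven, T1=7): tooth at mesh = (-N) mod T1
  88 = 12 * 7 + 4, so 88 mod 7 = 4
  (-88) mod 7 = (-4) mod 7 = 7 - 4 = 3
Mesh after 88 steps: gear-0 tooth 8 meets gear-1 tooth 3

Answer: 8 3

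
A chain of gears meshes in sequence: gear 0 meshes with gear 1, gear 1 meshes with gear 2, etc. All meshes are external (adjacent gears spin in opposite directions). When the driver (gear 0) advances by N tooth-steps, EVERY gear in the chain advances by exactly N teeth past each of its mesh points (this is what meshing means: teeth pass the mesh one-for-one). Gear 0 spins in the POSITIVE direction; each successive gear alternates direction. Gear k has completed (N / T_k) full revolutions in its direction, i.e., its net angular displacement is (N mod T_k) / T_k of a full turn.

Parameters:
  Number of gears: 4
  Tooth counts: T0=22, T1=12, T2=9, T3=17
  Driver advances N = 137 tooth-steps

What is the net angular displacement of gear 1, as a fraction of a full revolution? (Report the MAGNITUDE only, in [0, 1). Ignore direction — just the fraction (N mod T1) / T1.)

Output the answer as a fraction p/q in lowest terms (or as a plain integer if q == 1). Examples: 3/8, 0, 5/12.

Answer: 5/12

Derivation:
Chain of 4 gears, tooth counts: [22, 12, 9, 17]
  gear 0: T0=22, direction=positive, advance = 137 mod 22 = 5 teeth = 5/22 turn
  gear 1: T1=12, direction=negative, advance = 137 mod 12 = 5 teeth = 5/12 turn
  gear 2: T2=9, direction=positive, advance = 137 mod 9 = 2 teeth = 2/9 turn
  gear 3: T3=17, direction=negative, advance = 137 mod 17 = 1 teeth = 1/17 turn
Gear 1: 137 mod 12 = 5
Fraction = 5 / 12 = 5/12 (gcd(5,12)=1) = 5/12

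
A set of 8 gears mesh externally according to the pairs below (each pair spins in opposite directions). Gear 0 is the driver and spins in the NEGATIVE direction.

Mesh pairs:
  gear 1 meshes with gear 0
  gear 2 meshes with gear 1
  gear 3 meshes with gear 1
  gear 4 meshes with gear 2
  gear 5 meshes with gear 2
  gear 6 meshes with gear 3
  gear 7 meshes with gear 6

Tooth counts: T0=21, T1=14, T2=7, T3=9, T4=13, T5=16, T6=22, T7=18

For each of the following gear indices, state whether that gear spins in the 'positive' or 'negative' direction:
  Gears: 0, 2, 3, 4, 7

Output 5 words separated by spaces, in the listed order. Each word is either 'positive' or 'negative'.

Gear 0 (driver): negative (depth 0)
  gear 1: meshes with gear 0 -> depth 1 -> positive (opposite of gear 0)
  gear 2: meshes with gear 1 -> depth 2 -> negative (opposite of gear 1)
  gear 3: meshes with gear 1 -> depth 2 -> negative (opposite of gear 1)
  gear 4: meshes with gear 2 -> depth 3 -> positive (opposite of gear 2)
  gear 5: meshes with gear 2 -> depth 3 -> positive (opposite of gear 2)
  gear 6: meshes with gear 3 -> depth 3 -> positive (opposite of gear 3)
  gear 7: meshes with gear 6 -> depth 4 -> negative (opposite of gear 6)
Queried indices 0, 2, 3, 4, 7 -> negative, negative, negative, positive, negative

Answer: negative negative negative positive negative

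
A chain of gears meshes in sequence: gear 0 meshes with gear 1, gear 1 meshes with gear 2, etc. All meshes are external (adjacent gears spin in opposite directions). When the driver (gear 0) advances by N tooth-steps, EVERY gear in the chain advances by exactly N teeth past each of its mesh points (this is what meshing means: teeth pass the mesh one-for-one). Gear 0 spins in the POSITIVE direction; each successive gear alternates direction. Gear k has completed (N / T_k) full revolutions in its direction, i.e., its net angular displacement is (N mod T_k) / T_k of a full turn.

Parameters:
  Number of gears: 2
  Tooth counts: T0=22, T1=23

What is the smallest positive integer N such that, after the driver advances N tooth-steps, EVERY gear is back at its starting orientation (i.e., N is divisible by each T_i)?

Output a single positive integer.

Answer: 506

Derivation:
Gear k returns to start when N is a multiple of T_k.
All gears at start simultaneously when N is a common multiple of [22, 23]; the smallest such N is lcm(22, 23).
Start: lcm = T0 = 22
Fold in T1=23: gcd(22, 23) = 1; lcm(22, 23) = 22 * 23 / 1 = 506 / 1 = 506
Full cycle length = 506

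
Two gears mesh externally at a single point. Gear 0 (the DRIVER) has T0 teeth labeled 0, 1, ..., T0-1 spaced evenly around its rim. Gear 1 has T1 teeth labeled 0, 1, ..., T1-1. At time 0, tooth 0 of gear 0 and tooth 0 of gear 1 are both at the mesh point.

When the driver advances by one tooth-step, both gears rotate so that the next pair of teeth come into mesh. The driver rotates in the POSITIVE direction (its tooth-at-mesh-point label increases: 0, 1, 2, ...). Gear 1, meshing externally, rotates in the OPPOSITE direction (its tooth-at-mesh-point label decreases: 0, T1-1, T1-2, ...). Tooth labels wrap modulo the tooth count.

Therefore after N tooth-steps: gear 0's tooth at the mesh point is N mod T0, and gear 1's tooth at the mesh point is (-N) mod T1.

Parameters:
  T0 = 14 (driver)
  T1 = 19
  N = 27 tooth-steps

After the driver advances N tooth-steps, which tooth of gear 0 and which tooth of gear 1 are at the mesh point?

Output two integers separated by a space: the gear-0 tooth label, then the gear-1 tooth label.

Gear 0 (driver, T0=14): tooth at mesh = N mod T0
  27 = 1 * 14 + 13, so 27 mod 14 = 13
  gear 0 tooth = 13
Gear 1 (driven, T1=19): tooth at mesh = (-N) mod T1
  27 = 1 * 19 + 8, so 27 mod 19 = 8
  (-27) mod 19 = (-8) mod 19 = 19 - 8 = 11
Mesh after 27 steps: gear-0 tooth 13 meets gear-1 tooth 11

Answer: 13 11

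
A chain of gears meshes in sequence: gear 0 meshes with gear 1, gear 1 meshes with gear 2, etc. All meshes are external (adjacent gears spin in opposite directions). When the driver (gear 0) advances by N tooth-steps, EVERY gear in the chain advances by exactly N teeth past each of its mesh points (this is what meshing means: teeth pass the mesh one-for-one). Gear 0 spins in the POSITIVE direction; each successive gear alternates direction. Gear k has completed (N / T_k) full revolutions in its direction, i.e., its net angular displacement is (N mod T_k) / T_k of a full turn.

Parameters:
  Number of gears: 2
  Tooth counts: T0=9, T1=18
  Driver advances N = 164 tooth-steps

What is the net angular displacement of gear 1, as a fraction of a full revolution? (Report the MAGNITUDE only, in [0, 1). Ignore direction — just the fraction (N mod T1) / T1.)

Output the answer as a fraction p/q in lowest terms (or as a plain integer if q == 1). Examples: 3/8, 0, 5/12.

Answer: 1/9

Derivation:
Chain of 2 gears, tooth counts: [9, 18]
  gear 0: T0=9, direction=positive, advance = 164 mod 9 = 2 teeth = 2/9 turn
  gear 1: T1=18, direction=negative, advance = 164 mod 18 = 2 teeth = 2/18 turn
Gear 1: 164 mod 18 = 2
Fraction = 2 / 18 = 1/9 (gcd(2,18)=2) = 1/9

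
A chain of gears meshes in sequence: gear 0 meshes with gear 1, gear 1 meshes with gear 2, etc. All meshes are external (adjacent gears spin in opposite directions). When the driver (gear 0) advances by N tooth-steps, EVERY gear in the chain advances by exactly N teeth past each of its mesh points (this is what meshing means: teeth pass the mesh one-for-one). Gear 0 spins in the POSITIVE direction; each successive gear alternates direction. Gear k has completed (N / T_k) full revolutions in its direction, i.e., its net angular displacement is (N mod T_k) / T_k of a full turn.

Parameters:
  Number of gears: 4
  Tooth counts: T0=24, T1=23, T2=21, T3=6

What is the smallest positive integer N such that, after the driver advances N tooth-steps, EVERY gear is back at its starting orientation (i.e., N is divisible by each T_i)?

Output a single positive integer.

Gear k returns to start when N is a multiple of T_k.
All gears at start simultaneously when N is a common multiple of [24, 23, 21, 6]; the smallest such N is lcm(24, 23, 21, 6).
Start: lcm = T0 = 24
Fold in T1=23: gcd(24, 23) = 1; lcm(24, 23) = 24 * 23 / 1 = 552 / 1 = 552
Fold in T2=21: gcd(552, 21) = 3; lcm(552, 21) = 552 * 21 / 3 = 11592 / 3 = 3864
Fold in T3=6: gcd(3864, 6) = 6; lcm(3864, 6) = 3864 * 6 / 6 = 23184 / 6 = 3864
Full cycle length = 3864

Answer: 3864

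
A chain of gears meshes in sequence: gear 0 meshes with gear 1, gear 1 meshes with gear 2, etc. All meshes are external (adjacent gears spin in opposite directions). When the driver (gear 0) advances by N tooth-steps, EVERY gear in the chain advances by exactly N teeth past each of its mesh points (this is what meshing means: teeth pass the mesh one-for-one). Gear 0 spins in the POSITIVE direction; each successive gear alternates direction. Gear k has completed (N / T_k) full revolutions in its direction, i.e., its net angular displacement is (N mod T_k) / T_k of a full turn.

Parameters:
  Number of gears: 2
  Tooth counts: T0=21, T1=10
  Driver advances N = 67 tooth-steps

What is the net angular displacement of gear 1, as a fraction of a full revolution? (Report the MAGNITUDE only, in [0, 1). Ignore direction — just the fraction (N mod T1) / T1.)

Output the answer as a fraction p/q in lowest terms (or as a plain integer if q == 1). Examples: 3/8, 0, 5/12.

Chain of 2 gears, tooth counts: [21, 10]
  gear 0: T0=21, direction=positive, advance = 67 mod 21 = 4 teeth = 4/21 turn
  gear 1: T1=10, direction=negative, advance = 67 mod 10 = 7 teeth = 7/10 turn
Gear 1: 67 mod 10 = 7
Fraction = 7 / 10 = 7/10 (gcd(7,10)=1) = 7/10

Answer: 7/10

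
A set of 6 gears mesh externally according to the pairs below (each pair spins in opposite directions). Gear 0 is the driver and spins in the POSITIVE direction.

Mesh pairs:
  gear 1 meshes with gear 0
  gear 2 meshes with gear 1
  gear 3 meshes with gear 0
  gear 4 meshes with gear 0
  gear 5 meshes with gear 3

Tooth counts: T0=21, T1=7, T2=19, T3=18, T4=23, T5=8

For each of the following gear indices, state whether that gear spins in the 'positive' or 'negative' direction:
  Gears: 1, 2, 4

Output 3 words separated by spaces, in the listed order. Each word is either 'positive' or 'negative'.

Answer: negative positive negative

Derivation:
Gear 0 (driver): positive (depth 0)
  gear 1: meshes with gear 0 -> depth 1 -> negative (opposite of gear 0)
  gear 2: meshes with gear 1 -> depth 2 -> positive (opposite of gear 1)
  gear 3: meshes with gear 0 -> depth 1 -> negative (opposite of gear 0)
  gear 4: meshes with gear 0 -> depth 1 -> negative (opposite of gear 0)
  gear 5: meshes with gear 3 -> depth 2 -> positive (opposite of gear 3)
Queried indices 1, 2, 4 -> negative, positive, negative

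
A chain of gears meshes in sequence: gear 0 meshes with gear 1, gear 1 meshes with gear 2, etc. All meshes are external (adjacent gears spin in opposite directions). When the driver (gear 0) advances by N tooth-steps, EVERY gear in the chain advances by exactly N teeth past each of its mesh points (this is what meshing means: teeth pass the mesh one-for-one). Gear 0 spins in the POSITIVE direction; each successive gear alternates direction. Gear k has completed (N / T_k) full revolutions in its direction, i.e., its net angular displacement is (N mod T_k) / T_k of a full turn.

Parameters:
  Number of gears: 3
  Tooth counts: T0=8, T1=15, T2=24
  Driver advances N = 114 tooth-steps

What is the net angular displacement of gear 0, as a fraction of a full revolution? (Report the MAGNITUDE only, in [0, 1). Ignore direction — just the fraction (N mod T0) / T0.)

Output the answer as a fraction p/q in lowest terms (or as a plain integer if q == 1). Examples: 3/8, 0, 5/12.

Answer: 1/4

Derivation:
Chain of 3 gears, tooth counts: [8, 15, 24]
  gear 0: T0=8, direction=positive, advance = 114 mod 8 = 2 teeth = 2/8 turn
  gear 1: T1=15, direction=negative, advance = 114 mod 15 = 9 teeth = 9/15 turn
  gear 2: T2=24, direction=positive, advance = 114 mod 24 = 18 teeth = 18/24 turn
Gear 0: 114 mod 8 = 2
Fraction = 2 / 8 = 1/4 (gcd(2,8)=2) = 1/4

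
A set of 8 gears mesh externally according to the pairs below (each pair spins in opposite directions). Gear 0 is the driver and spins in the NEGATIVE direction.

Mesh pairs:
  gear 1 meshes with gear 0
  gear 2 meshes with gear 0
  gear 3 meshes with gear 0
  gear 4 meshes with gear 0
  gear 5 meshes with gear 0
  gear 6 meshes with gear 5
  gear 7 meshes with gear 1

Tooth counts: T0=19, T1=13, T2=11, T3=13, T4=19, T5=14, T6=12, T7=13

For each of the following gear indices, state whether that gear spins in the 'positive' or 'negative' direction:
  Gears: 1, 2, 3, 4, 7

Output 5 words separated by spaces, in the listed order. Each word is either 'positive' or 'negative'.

Gear 0 (driver): negative (depth 0)
  gear 1: meshes with gear 0 -> depth 1 -> positive (opposite of gear 0)
  gear 2: meshes with gear 0 -> depth 1 -> positive (opposite of gear 0)
  gear 3: meshes with gear 0 -> depth 1 -> positive (opposite of gear 0)
  gear 4: meshes with gear 0 -> depth 1 -> positive (opposite of gear 0)
  gear 5: meshes with gear 0 -> depth 1 -> positive (opposite of gear 0)
  gear 6: meshes with gear 5 -> depth 2 -> negative (opposite of gear 5)
  gear 7: meshes with gear 1 -> depth 2 -> negative (opposite of gear 1)
Queried indices 1, 2, 3, 4, 7 -> positive, positive, positive, positive, negative

Answer: positive positive positive positive negative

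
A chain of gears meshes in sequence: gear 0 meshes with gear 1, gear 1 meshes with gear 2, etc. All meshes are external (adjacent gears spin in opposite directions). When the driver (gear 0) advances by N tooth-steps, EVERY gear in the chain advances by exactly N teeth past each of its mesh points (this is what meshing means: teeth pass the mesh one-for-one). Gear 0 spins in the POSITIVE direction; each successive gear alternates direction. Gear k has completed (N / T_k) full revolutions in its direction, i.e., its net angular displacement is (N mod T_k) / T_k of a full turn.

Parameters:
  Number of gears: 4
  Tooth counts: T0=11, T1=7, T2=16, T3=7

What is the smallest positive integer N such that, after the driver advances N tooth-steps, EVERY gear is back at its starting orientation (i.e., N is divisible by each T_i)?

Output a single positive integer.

Answer: 1232

Derivation:
Gear k returns to start when N is a multiple of T_k.
All gears at start simultaneously when N is a common multiple of [11, 7, 16, 7]; the smallest such N is lcm(11, 7, 16, 7).
Start: lcm = T0 = 11
Fold in T1=7: gcd(11, 7) = 1; lcm(11, 7) = 11 * 7 / 1 = 77 / 1 = 77
Fold in T2=16: gcd(77, 16) = 1; lcm(77, 16) = 77 * 16 / 1 = 1232 / 1 = 1232
Fold in T3=7: gcd(1232, 7) = 7; lcm(1232, 7) = 1232 * 7 / 7 = 8624 / 7 = 1232
Full cycle length = 1232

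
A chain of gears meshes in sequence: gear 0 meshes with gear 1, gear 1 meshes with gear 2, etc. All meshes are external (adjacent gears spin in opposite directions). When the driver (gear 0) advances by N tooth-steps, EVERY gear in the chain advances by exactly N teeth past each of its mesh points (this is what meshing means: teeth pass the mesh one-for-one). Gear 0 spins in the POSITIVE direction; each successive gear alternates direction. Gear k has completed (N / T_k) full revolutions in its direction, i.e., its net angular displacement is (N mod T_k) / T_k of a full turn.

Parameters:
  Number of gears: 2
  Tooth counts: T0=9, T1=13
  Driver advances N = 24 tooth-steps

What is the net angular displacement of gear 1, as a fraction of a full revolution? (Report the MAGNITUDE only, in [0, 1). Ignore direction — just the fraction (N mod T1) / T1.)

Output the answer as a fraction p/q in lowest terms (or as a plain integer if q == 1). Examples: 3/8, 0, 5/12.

Chain of 2 gears, tooth counts: [9, 13]
  gear 0: T0=9, direction=positive, advance = 24 mod 9 = 6 teeth = 6/9 turn
  gear 1: T1=13, direction=negative, advance = 24 mod 13 = 11 teeth = 11/13 turn
Gear 1: 24 mod 13 = 11
Fraction = 11 / 13 = 11/13 (gcd(11,13)=1) = 11/13

Answer: 11/13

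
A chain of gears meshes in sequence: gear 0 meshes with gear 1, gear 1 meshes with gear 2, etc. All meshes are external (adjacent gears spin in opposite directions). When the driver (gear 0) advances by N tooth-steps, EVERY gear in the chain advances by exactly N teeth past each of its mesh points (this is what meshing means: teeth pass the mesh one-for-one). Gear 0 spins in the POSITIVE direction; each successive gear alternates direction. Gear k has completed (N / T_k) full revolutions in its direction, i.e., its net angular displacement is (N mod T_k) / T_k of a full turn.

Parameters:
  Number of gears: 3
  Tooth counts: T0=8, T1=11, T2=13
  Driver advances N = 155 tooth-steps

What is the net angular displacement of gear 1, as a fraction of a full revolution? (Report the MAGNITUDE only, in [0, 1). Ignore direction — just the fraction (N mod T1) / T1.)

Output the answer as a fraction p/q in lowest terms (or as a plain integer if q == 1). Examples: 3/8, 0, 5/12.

Answer: 1/11

Derivation:
Chain of 3 gears, tooth counts: [8, 11, 13]
  gear 0: T0=8, direction=positive, advance = 155 mod 8 = 3 teeth = 3/8 turn
  gear 1: T1=11, direction=negative, advance = 155 mod 11 = 1 teeth = 1/11 turn
  gear 2: T2=13, direction=positive, advance = 155 mod 13 = 12 teeth = 12/13 turn
Gear 1: 155 mod 11 = 1
Fraction = 1 / 11 = 1/11 (gcd(1,11)=1) = 1/11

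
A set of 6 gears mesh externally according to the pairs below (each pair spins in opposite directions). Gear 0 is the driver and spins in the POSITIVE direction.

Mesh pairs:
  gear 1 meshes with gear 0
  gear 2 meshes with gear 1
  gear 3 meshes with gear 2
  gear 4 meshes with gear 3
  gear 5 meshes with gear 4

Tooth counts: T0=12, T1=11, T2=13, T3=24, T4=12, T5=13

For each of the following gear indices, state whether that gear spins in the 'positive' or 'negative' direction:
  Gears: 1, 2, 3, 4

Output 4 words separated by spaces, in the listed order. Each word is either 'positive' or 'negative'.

Answer: negative positive negative positive

Derivation:
Gear 0 (driver): positive (depth 0)
  gear 1: meshes with gear 0 -> depth 1 -> negative (opposite of gear 0)
  gear 2: meshes with gear 1 -> depth 2 -> positive (opposite of gear 1)
  gear 3: meshes with gear 2 -> depth 3 -> negative (opposite of gear 2)
  gear 4: meshes with gear 3 -> depth 4 -> positive (opposite of gear 3)
  gear 5: meshes with gear 4 -> depth 5 -> negative (opposite of gear 4)
Queried indices 1, 2, 3, 4 -> negative, positive, negative, positive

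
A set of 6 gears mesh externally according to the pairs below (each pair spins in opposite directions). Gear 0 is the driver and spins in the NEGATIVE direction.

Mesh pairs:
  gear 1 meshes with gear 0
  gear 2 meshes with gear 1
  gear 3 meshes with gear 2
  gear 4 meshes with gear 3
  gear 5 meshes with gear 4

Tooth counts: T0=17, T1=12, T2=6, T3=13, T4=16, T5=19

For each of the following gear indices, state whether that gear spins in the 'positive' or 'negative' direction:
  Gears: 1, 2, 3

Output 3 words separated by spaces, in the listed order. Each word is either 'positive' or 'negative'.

Gear 0 (driver): negative (depth 0)
  gear 1: meshes with gear 0 -> depth 1 -> positive (opposite of gear 0)
  gear 2: meshes with gear 1 -> depth 2 -> negative (opposite of gear 1)
  gear 3: meshes with gear 2 -> depth 3 -> positive (opposite of gear 2)
  gear 4: meshes with gear 3 -> depth 4 -> negative (opposite of gear 3)
  gear 5: meshes with gear 4 -> depth 5 -> positive (opposite of gear 4)
Queried indices 1, 2, 3 -> positive, negative, positive

Answer: positive negative positive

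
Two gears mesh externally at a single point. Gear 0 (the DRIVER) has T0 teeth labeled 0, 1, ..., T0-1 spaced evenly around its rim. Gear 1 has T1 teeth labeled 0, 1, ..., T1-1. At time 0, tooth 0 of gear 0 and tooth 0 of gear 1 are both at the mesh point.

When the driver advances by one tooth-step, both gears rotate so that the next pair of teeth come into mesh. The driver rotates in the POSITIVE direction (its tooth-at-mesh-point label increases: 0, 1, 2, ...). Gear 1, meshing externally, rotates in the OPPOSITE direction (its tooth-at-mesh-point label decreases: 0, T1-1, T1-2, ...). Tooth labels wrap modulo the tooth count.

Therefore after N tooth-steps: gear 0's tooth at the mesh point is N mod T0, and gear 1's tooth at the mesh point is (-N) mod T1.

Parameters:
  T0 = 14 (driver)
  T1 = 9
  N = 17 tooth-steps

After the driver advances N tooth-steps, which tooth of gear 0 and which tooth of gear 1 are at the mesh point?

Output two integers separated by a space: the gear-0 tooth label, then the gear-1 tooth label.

Answer: 3 1

Derivation:
Gear 0 (driver, T0=14): tooth at mesh = N mod T0
  17 = 1 * 14 + 3, so 17 mod 14 = 3
  gear 0 tooth = 3
Gear 1 (driven, T1=9): tooth at mesh = (-N) mod T1
  17 = 1 * 9 + 8, so 17 mod 9 = 8
  (-17) mod 9 = (-8) mod 9 = 9 - 8 = 1
Mesh after 17 steps: gear-0 tooth 3 meets gear-1 tooth 1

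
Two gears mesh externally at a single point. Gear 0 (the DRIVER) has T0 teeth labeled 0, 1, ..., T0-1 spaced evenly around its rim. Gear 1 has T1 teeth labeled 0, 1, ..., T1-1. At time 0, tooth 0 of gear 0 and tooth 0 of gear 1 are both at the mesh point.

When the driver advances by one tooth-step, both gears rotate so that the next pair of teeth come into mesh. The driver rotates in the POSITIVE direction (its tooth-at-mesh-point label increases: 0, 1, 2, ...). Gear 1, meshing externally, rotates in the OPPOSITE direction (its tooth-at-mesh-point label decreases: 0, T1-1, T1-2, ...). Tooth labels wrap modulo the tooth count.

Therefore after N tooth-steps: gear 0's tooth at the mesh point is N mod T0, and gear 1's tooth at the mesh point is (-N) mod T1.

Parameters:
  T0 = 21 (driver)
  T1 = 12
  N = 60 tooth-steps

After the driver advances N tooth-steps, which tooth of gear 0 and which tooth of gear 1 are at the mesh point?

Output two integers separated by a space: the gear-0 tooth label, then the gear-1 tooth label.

Answer: 18 0

Derivation:
Gear 0 (driver, T0=21): tooth at mesh = N mod T0
  60 = 2 * 21 + 18, so 60 mod 21 = 18
  gear 0 tooth = 18
Gear 1 (driven, T1=12): tooth at mesh = (-N) mod T1
  60 = 5 * 12 + 0, so 60 mod 12 = 0
  (-60) mod 12 = 0
Mesh after 60 steps: gear-0 tooth 18 meets gear-1 tooth 0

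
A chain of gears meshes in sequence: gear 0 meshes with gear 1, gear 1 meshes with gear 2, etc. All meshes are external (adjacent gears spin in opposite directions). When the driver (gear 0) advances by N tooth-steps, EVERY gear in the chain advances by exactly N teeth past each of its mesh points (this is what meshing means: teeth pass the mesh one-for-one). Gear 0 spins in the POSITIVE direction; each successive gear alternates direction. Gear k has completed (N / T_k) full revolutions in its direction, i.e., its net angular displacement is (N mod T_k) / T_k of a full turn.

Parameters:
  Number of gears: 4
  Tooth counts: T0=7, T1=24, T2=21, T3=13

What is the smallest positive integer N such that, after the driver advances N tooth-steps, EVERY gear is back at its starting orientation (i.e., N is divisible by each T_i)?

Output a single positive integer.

Gear k returns to start when N is a multiple of T_k.
All gears at start simultaneously when N is a common multiple of [7, 24, 21, 13]; the smallest such N is lcm(7, 24, 21, 13).
Start: lcm = T0 = 7
Fold in T1=24: gcd(7, 24) = 1; lcm(7, 24) = 7 * 24 / 1 = 168 / 1 = 168
Fold in T2=21: gcd(168, 21) = 21; lcm(168, 21) = 168 * 21 / 21 = 3528 / 21 = 168
Fold in T3=13: gcd(168, 13) = 1; lcm(168, 13) = 168 * 13 / 1 = 2184 / 1 = 2184
Full cycle length = 2184

Answer: 2184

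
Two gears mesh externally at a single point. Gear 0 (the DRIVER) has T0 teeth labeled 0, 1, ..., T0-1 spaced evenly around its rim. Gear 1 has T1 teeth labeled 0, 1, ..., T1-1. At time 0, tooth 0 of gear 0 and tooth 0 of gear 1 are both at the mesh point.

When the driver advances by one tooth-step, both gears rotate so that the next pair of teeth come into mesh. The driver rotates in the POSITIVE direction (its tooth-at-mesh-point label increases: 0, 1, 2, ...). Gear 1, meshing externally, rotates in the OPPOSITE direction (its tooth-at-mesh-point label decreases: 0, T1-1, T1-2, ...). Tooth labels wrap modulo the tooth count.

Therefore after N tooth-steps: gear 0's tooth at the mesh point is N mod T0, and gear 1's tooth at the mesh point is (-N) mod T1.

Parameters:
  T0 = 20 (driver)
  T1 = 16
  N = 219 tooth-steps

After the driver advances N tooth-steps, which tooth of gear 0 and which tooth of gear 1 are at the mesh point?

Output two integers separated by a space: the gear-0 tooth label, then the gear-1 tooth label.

Gear 0 (driver, T0=20): tooth at mesh = N mod T0
  219 = 10 * 20 + 19, so 219 mod 20 = 19
  gear 0 tooth = 19
Gear 1 (driven, T1=16): tooth at mesh = (-N) mod T1
  219 = 13 * 16 + 11, so 219 mod 16 = 11
  (-219) mod 16 = (-11) mod 16 = 16 - 11 = 5
Mesh after 219 steps: gear-0 tooth 19 meets gear-1 tooth 5

Answer: 19 5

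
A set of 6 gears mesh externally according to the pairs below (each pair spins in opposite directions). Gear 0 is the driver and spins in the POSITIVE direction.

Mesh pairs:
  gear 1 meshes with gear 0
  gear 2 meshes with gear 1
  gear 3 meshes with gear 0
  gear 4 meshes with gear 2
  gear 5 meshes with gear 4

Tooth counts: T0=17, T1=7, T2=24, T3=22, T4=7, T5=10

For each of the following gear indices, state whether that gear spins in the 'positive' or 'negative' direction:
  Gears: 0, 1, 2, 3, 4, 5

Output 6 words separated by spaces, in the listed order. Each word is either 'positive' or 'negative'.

Gear 0 (driver): positive (depth 0)
  gear 1: meshes with gear 0 -> depth 1 -> negative (opposite of gear 0)
  gear 2: meshes with gear 1 -> depth 2 -> positive (opposite of gear 1)
  gear 3: meshes with gear 0 -> depth 1 -> negative (opposite of gear 0)
  gear 4: meshes with gear 2 -> depth 3 -> negative (opposite of gear 2)
  gear 5: meshes with gear 4 -> depth 4 -> positive (opposite of gear 4)
Queried indices 0, 1, 2, 3, 4, 5 -> positive, negative, positive, negative, negative, positive

Answer: positive negative positive negative negative positive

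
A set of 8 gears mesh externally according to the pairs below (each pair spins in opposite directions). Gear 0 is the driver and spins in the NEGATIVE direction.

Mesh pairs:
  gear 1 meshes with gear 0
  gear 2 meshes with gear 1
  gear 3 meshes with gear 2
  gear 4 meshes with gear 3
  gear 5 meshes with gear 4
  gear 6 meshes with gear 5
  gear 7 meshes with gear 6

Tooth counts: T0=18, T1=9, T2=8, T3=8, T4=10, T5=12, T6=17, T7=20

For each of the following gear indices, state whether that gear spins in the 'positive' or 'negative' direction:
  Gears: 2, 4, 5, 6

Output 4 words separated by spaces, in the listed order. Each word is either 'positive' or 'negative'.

Gear 0 (driver): negative (depth 0)
  gear 1: meshes with gear 0 -> depth 1 -> positive (opposite of gear 0)
  gear 2: meshes with gear 1 -> depth 2 -> negative (opposite of gear 1)
  gear 3: meshes with gear 2 -> depth 3 -> positive (opposite of gear 2)
  gear 4: meshes with gear 3 -> depth 4 -> negative (opposite of gear 3)
  gear 5: meshes with gear 4 -> depth 5 -> positive (opposite of gear 4)
  gear 6: meshes with gear 5 -> depth 6 -> negative (opposite of gear 5)
  gear 7: meshes with gear 6 -> depth 7 -> positive (opposite of gear 6)
Queried indices 2, 4, 5, 6 -> negative, negative, positive, negative

Answer: negative negative positive negative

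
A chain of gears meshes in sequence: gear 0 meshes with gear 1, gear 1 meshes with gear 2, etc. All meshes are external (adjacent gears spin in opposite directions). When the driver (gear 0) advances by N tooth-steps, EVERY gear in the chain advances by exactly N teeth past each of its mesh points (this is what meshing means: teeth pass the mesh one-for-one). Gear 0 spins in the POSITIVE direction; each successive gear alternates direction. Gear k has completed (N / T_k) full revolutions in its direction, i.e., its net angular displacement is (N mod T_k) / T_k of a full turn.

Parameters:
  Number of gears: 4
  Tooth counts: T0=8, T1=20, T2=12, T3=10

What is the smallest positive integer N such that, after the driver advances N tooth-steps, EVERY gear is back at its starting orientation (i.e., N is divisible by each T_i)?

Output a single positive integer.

Gear k returns to start when N is a multiple of T_k.
All gears at start simultaneously when N is a common multiple of [8, 20, 12, 10]; the smallest such N is lcm(8, 20, 12, 10).
Start: lcm = T0 = 8
Fold in T1=20: gcd(8, 20) = 4; lcm(8, 20) = 8 * 20 / 4 = 160 / 4 = 40
Fold in T2=12: gcd(40, 12) = 4; lcm(40, 12) = 40 * 12 / 4 = 480 / 4 = 120
Fold in T3=10: gcd(120, 10) = 10; lcm(120, 10) = 120 * 10 / 10 = 1200 / 10 = 120
Full cycle length = 120

Answer: 120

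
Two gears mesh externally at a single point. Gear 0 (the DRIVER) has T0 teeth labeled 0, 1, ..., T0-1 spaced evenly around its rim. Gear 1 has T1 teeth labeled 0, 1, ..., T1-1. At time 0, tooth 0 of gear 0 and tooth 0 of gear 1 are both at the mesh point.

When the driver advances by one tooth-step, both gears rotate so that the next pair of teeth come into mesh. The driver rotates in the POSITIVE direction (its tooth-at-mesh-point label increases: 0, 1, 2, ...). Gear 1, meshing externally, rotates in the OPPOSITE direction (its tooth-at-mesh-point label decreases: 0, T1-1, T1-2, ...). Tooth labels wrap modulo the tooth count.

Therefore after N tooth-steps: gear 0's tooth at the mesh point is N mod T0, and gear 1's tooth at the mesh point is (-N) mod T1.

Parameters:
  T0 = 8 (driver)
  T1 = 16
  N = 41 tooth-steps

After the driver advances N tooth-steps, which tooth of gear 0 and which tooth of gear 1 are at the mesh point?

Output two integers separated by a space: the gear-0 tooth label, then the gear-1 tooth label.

Answer: 1 7

Derivation:
Gear 0 (driver, T0=8): tooth at mesh = N mod T0
  41 = 5 * 8 + 1, so 41 mod 8 = 1
  gear 0 tooth = 1
Gear 1 (driven, T1=16): tooth at mesh = (-N) mod T1
  41 = 2 * 16 + 9, so 41 mod 16 = 9
  (-41) mod 16 = (-9) mod 16 = 16 - 9 = 7
Mesh after 41 steps: gear-0 tooth 1 meets gear-1 tooth 7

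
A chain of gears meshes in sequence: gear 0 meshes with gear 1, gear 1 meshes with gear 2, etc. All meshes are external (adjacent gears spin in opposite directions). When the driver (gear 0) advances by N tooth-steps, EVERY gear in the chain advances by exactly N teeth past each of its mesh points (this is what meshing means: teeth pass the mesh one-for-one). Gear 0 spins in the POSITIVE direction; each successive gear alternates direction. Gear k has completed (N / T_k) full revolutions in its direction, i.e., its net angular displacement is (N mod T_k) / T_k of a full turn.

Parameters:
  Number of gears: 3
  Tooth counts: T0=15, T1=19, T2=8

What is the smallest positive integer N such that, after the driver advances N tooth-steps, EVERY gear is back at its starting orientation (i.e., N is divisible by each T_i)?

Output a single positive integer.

Answer: 2280

Derivation:
Gear k returns to start when N is a multiple of T_k.
All gears at start simultaneously when N is a common multiple of [15, 19, 8]; the smallest such N is lcm(15, 19, 8).
Start: lcm = T0 = 15
Fold in T1=19: gcd(15, 19) = 1; lcm(15, 19) = 15 * 19 / 1 = 285 / 1 = 285
Fold in T2=8: gcd(285, 8) = 1; lcm(285, 8) = 285 * 8 / 1 = 2280 / 1 = 2280
Full cycle length = 2280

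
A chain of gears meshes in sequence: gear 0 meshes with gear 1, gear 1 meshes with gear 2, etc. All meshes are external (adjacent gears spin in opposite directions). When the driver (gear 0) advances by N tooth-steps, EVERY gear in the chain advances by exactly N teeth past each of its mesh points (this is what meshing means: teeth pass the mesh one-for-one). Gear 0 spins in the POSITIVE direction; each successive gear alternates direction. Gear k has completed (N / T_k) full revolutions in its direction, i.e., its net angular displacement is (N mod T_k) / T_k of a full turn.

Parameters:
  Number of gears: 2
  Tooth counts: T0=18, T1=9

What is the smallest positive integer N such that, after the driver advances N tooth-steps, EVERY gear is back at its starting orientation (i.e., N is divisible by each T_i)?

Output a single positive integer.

Answer: 18

Derivation:
Gear k returns to start when N is a multiple of T_k.
All gears at start simultaneously when N is a common multiple of [18, 9]; the smallest such N is lcm(18, 9).
Start: lcm = T0 = 18
Fold in T1=9: gcd(18, 9) = 9; lcm(18, 9) = 18 * 9 / 9 = 162 / 9 = 18
Full cycle length = 18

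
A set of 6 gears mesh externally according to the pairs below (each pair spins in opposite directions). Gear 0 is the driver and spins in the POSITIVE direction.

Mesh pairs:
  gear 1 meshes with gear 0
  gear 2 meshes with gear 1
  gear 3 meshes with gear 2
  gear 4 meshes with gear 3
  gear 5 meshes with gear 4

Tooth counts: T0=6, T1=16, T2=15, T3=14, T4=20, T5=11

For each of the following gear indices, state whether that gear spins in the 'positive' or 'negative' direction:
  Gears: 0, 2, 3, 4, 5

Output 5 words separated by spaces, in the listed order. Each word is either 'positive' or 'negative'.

Gear 0 (driver): positive (depth 0)
  gear 1: meshes with gear 0 -> depth 1 -> negative (opposite of gear 0)
  gear 2: meshes with gear 1 -> depth 2 -> positive (opposite of gear 1)
  gear 3: meshes with gear 2 -> depth 3 -> negative (opposite of gear 2)
  gear 4: meshes with gear 3 -> depth 4 -> positive (opposite of gear 3)
  gear 5: meshes with gear 4 -> depth 5 -> negative (opposite of gear 4)
Queried indices 0, 2, 3, 4, 5 -> positive, positive, negative, positive, negative

Answer: positive positive negative positive negative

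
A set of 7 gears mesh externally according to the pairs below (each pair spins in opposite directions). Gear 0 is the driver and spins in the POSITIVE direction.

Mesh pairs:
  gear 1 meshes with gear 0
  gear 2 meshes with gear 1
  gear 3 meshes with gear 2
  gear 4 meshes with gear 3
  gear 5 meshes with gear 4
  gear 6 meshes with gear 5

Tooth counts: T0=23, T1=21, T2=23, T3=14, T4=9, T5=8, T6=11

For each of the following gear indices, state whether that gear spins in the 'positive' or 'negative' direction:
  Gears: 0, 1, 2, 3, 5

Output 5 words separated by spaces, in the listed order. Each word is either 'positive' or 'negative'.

Answer: positive negative positive negative negative

Derivation:
Gear 0 (driver): positive (depth 0)
  gear 1: meshes with gear 0 -> depth 1 -> negative (opposite of gear 0)
  gear 2: meshes with gear 1 -> depth 2 -> positive (opposite of gear 1)
  gear 3: meshes with gear 2 -> depth 3 -> negative (opposite of gear 2)
  gear 4: meshes with gear 3 -> depth 4 -> positive (opposite of gear 3)
  gear 5: meshes with gear 4 -> depth 5 -> negative (opposite of gear 4)
  gear 6: meshes with gear 5 -> depth 6 -> positive (opposite of gear 5)
Queried indices 0, 1, 2, 3, 5 -> positive, negative, positive, negative, negative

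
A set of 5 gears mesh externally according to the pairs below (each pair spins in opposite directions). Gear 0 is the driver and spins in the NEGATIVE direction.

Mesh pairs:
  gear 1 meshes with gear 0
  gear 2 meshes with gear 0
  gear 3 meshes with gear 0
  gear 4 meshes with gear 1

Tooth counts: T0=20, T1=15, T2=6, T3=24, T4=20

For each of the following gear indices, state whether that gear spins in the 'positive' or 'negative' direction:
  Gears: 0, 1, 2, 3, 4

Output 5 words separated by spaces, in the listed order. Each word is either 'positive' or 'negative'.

Answer: negative positive positive positive negative

Derivation:
Gear 0 (driver): negative (depth 0)
  gear 1: meshes with gear 0 -> depth 1 -> positive (opposite of gear 0)
  gear 2: meshes with gear 0 -> depth 1 -> positive (opposite of gear 0)
  gear 3: meshes with gear 0 -> depth 1 -> positive (opposite of gear 0)
  gear 4: meshes with gear 1 -> depth 2 -> negative (opposite of gear 1)
Queried indices 0, 1, 2, 3, 4 -> negative, positive, positive, positive, negative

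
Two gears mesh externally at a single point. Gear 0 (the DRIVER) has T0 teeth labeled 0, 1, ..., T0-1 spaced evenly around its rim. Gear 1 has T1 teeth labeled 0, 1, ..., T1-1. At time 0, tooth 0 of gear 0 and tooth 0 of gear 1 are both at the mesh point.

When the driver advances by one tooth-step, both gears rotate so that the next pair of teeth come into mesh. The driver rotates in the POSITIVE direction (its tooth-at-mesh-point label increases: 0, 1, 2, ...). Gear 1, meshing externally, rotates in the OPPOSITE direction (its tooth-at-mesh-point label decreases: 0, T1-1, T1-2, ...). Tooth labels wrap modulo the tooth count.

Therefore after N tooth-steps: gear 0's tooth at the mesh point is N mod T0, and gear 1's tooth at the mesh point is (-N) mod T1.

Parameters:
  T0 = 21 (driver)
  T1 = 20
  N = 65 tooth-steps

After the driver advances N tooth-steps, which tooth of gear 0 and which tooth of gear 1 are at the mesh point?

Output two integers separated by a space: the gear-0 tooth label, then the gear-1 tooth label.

Answer: 2 15

Derivation:
Gear 0 (driver, T0=21): tooth at mesh = N mod T0
  65 = 3 * 21 + 2, so 65 mod 21 = 2
  gear 0 tooth = 2
Gear 1 (driven, T1=20): tooth at mesh = (-N) mod T1
  65 = 3 * 20 + 5, so 65 mod 20 = 5
  (-65) mod 20 = (-5) mod 20 = 20 - 5 = 15
Mesh after 65 steps: gear-0 tooth 2 meets gear-1 tooth 15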